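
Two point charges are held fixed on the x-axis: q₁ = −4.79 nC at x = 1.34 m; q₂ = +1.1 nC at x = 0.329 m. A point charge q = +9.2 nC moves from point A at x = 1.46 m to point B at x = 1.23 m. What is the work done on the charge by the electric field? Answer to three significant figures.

2.80×10⁻⁷ J

The work done by the electric force is W_field = −ΔU = −q(V_B − V_A) = q(V_A − V_B).
At A: distances to the source charges are 0.120 m, 1.13 m; V_A = Σ kqᵢ/rᵢ = -350 V.
At B: distances to the source charges are 0.110 m, 0.901 m; V_B = Σ kqᵢ/rᵢ = -380 V.
ΔV = V_B − V_A = -30.4 V.
W_field = −qΔV = −(9.20×10⁻⁹ C)(-30.4 V) = 2.80×10⁻⁷ J.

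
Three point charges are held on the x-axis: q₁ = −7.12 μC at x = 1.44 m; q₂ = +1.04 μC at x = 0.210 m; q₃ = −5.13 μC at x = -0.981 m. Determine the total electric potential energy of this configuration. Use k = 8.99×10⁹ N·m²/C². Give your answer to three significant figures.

The assembly work is the sum of pairwise potential energies, U = Σ_{i<j} kqᵢqⱼ/rᵢⱼ.
Pair separations: r₁₂ = 1.23 m, r₁₃ = 2.42 m, r₂₃ = 1.19 m.
U = (-0.0541) + (0.136) + (-0.0403) = 0.0412 J.

0.0412 J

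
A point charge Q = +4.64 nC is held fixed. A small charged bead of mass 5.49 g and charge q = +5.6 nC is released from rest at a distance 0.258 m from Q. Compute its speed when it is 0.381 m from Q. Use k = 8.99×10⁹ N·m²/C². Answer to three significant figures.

0.0103 m/s

Only the electrostatic force acts, so mechanical energy is conserved: ½mv² = U₁ − U₂ = kQq(1/r₁ − 1/r₂).
U₁ − U₂ = (8.99×10⁹ N·m²/C²)(4.64×10⁻⁹ C)(5.60×10⁻⁹ C)(1/0.258 − 1/0.381) = 2.92×10⁻⁷ J.
v = √(2·2.92×10⁻⁷/5.49×10⁻³) = 0.0103 m/s.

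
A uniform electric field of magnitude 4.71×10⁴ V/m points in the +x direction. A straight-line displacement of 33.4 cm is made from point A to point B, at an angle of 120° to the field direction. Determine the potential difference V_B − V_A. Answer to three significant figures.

Only the component of displacement along E changes the potential: ΔV = −E·d·cosθ.
ΔV = −(4.71×10⁴ V/m)(0.334 m)cos120° = 7870 V.

7870 V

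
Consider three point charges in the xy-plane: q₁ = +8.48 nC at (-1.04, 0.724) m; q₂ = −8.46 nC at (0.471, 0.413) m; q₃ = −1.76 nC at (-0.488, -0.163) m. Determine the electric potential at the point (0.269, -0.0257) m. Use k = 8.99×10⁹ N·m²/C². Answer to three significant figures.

The total potential is the scalar sum of each charge's contribution, V = Σ kqᵢ/rᵢ.
Distances from the field point to each charge: r₁ = 1.51 m, r₂ = 0.483 m, r₃ = 0.769 m.
V = k[(8.48×10⁻⁹)/(1.51) + (-8.46×10⁻⁹)/(0.483) + (-1.76×10⁻⁹)/(0.769)] = -128 V.

-128 V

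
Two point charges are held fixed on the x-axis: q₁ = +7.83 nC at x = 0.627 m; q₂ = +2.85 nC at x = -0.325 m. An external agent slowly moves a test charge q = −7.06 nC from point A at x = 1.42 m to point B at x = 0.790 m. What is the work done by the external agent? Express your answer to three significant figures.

For quasistatic motion the external work equals the change in potential energy: W_ext = qΔV = q(V_B − V_A).
At A: distances to the source charges are 0.793 m, 1.74 m; V_A = Σ kqᵢ/rᵢ = 103 V.
At B: distances to the source charges are 0.163 m, 1.11 m; V_B = Σ kqᵢ/rᵢ = 455 V.
ΔV = V_B − V_A = 351 V.
W_ext = qΔV = (-7.06×10⁻⁹ C)(351 V) = -2.48×10⁻⁶ J.

-2.48×10⁻⁶ J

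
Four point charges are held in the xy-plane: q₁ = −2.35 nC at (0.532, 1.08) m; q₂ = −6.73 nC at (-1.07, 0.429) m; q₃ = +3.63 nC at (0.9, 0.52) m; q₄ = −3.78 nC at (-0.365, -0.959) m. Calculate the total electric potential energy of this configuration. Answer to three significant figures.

The work to assemble the configuration equals its total potential energy, U = Σ kqᵢqⱼ/rᵢⱼ over all pairs.
Pair separations: r₁₂ = 1.73 m, r₁₃ = 0.670 m, r₁₄ = 2.23 m, r₂₃ = 1.97 m, r₂₄ = 1.56 m, r₃₄ = 1.95 m.
Summing all 6 pair terms gives U = -2.42×10⁻⁸ J.

-2.42×10⁻⁸ J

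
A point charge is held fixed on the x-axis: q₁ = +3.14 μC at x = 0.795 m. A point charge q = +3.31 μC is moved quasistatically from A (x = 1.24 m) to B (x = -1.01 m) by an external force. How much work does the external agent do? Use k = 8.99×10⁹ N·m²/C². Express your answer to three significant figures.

For quasistatic motion the external work equals the change in potential energy: W_ext = qΔV = q(V_B − V_A).
At A: distance to the source charge is 0.445 m; V_A = kq₁/r = 6.34×10⁴ V.
At B: distance to the source charge is 1.81 m; V_B = kq₁/r = 1.56×10⁴ V.
ΔV = V_B − V_A = -4.78×10⁴ V.
W_ext = qΔV = (3.31×10⁻⁶ C)(-4.78×10⁴ V) = -0.158 J.

-0.158 J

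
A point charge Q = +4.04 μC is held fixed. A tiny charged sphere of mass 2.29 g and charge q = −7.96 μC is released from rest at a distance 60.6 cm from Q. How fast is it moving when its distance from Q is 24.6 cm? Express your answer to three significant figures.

24.7 m/s

Only the electrostatic force acts, so mechanical energy is conserved: ½mv² = U₁ − U₂ = kQq(1/r₁ − 1/r₂).
U₁ − U₂ = (8.99×10⁹ N·m²/C²)(4.04×10⁻⁶ C)(-7.96×10⁻⁶ C)(1/0.606 − 1/0.246) = 0.698 J.
v = √(2·0.698/2.29×10⁻³) = 24.7 m/s.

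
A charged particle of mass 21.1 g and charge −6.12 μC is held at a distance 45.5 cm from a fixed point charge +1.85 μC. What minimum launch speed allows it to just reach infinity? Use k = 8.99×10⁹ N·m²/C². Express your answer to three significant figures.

To just escape, total mechanical energy must reach zero at infinity: ½mv²_min + U = 0, so ½mv²_min = −U = |kQq|/r.
|U| = |kQq|/r = (8.99×10⁹ N·m²/C²)(1.85×10⁻⁶)(6.12×10⁻⁶)/(0.455) = 0.224 J.
v_min = √(2|U|/m) = √(2·0.224/0.0211) = 4.60 m/s.

4.60 m/s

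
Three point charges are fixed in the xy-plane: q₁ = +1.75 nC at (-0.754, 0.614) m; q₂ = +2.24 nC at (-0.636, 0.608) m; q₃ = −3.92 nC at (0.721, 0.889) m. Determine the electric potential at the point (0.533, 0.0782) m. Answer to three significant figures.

Electric potential is a scalar, so the contributions from each charge add algebraically: V = Σ kqᵢ/rᵢ.
Distances from the field point to each charge: r₁ = 1.39 m, r₂ = 1.28 m, r₃ = 0.832 m.
V = k[(1.75×10⁻⁹)/(1.39) + (2.24×10⁻⁹)/(1.28) + (-3.92×10⁻⁹)/(0.832)] = -15.4 V.

-15.4 V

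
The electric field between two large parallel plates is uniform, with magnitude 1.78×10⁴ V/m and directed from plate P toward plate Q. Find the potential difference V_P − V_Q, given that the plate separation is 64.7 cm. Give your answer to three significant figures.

1.15×10⁴ V

In a uniform field, potential decreases in the direction of E: ΔV = −E·d for a displacement d parallel to E.
Going from Q to P is a displacement of 64.7 cm opposite to the field, so V_P − V_Q = +Ed = 1.15×10⁴ V.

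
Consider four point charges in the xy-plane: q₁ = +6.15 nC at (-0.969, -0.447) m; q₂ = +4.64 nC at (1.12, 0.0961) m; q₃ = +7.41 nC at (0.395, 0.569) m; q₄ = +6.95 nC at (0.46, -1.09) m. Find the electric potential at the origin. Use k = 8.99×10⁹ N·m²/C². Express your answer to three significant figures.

238 V

Electric potential is a scalar, so the contributions from each charge add algebraically: V = Σ kqᵢ/rᵢ.
Distances from the field point to each charge: r₁ = 1.07 m, r₂ = 1.12 m, r₃ = 0.693 m, r₄ = 1.18 m.
V = k[(6.15×10⁻⁹)/(1.07) + (4.64×10⁻⁹)/(1.12) + (7.41×10⁻⁹)/(0.693) + (6.95×10⁻⁹)/(1.18)] = 238 V.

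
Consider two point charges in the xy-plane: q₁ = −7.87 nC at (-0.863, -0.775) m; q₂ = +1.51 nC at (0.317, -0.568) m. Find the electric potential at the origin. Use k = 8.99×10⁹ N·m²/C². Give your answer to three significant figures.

The total potential is the scalar sum of each charge's contribution, V = Σ kqᵢ/rᵢ.
Distances from the field point to each charge: r₁ = 1.16 m, r₂ = 0.650 m.
V = k[(-7.87×10⁻⁹)/(1.16) + (1.51×10⁻⁹)/(0.650)] = -40.1 V.

-40.1 V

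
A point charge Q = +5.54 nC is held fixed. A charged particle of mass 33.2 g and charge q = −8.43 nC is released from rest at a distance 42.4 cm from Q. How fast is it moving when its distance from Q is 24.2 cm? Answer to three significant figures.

6.70×10⁻³ m/s

Only the electrostatic force acts, so mechanical energy is conserved: ½mv² = U₁ − U₂ = kQq(1/r₁ − 1/r₂).
U₁ − U₂ = (8.99×10⁹ N·m²/C²)(5.54×10⁻⁹ C)(-8.43×10⁻⁹ C)(1/0.424 − 1/0.242) = 7.45×10⁻⁷ J.
v = √(2·7.45×10⁻⁷/0.0332) = 6.70×10⁻³ m/s.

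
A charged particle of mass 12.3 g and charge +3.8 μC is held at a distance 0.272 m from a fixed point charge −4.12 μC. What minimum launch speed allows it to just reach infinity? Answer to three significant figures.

9.17 m/s

To just escape, total mechanical energy must reach zero at infinity: ½mv²_min + U = 0, so ½mv²_min = −U = |kQq|/r.
|U| = |kQq|/r = (8.99×10⁹ N·m²/C²)(4.12×10⁻⁶)(3.80×10⁻⁶)/(0.272) = 0.517 J.
v_min = √(2|U|/m) = √(2·0.517/0.0123) = 9.17 m/s.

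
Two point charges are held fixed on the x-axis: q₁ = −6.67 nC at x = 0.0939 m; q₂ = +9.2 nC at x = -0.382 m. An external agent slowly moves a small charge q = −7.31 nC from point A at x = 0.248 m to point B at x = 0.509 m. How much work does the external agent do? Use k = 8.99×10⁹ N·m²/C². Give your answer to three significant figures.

For quasistatic motion the external work equals the change in potential energy: W_ext = qΔV = q(V_B − V_A).
At A: distances to the source charges are 0.154 m, 0.630 m; V_A = Σ kqᵢ/rᵢ = -258 V.
At B: distances to the source charges are 0.415 m, 0.891 m; V_B = Σ kqᵢ/rᵢ = -51.6 V.
ΔV = V_B − V_A = 206 V.
W_ext = qΔV = (-7.31×10⁻⁹ C)(206 V) = -1.51×10⁻⁶ J.

-1.51×10⁻⁶ J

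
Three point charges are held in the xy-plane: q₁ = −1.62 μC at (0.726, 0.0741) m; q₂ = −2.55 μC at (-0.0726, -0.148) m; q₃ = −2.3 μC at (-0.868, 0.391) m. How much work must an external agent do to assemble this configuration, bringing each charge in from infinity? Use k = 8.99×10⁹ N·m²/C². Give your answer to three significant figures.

The work to assemble the configuration equals its total potential energy, U = Σ kqᵢqⱼ/rᵢⱼ over all pairs.
Pair separations: r₁₂ = 0.829 m, r₁₃ = 1.63 m, r₂₃ = 0.961 m.
U = (0.0448) + (0.0206) + (0.0549) = 0.120 J.

0.120 J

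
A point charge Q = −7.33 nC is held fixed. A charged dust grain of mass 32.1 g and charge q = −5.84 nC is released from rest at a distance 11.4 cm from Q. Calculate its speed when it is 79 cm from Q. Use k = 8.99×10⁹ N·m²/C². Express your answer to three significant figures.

0.0134 m/s

Only the electrostatic force acts, so mechanical energy is conserved: ½mv² = U₁ − U₂ = kQq(1/r₁ − 1/r₂).
U₁ − U₂ = (8.99×10⁹ N·m²/C²)(-7.33×10⁻⁹ C)(-5.84×10⁻⁹ C)(1/0.114 − 1/0.790) = 2.89×10⁻⁶ J.
v = √(2·2.89×10⁻⁶/0.0321) = 0.0134 m/s.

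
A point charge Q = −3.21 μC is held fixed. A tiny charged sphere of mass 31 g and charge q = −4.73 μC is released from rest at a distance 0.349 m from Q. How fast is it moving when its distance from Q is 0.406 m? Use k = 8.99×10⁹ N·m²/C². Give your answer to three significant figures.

Only the electrostatic force acts, so mechanical energy is conserved: ½mv² = U₁ − U₂ = kQq(1/r₁ − 1/r₂).
U₁ − U₂ = (8.99×10⁹ N·m²/C²)(-3.21×10⁻⁶ C)(-4.73×10⁻⁶ C)(1/0.349 − 1/0.406) = 0.0549 J.
v = √(2·0.0549/0.0310) = 1.88 m/s.

1.88 m/s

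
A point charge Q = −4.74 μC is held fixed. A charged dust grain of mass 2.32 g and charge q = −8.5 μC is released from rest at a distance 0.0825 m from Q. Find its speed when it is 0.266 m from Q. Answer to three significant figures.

Only the electrostatic force acts, so mechanical energy is conserved: ½mv² = U₁ − U₂ = kQq(1/r₁ − 1/r₂).
U₁ − U₂ = (8.99×10⁹ N·m²/C²)(-4.74×10⁻⁶ C)(-8.50×10⁻⁶ C)(1/0.0825 − 1/0.266) = 3.03 J.
v = √(2·3.03/2.32×10⁻³) = 51.1 m/s.

51.1 m/s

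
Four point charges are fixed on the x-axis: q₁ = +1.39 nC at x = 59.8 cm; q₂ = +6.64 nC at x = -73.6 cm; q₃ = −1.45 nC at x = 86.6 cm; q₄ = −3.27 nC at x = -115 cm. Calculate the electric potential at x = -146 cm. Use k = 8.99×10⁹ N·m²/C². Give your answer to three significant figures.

-11.9 V

Electric potential is a scalar, so the contributions from each charge add algebraically: V = Σ kqᵢ/rᵢ.
Distances from the field point to each charge: r₁ = 2.06 m, r₂ = 0.724 m, r₃ = 2.33 m, r₄ = 0.310 m.
V = k[(1.39×10⁻⁹)/(2.06) + (6.64×10⁻⁹)/(0.724) + (-1.45×10⁻⁹)/(2.33) + (-3.27×10⁻⁹)/(0.310)] = -11.9 V.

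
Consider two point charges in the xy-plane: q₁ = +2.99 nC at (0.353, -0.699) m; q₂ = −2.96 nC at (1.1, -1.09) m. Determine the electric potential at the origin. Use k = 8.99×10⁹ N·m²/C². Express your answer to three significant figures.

The total potential is the scalar sum of each charge's contribution, V = Σ kqᵢ/rᵢ.
Distances from the field point to each charge: r₁ = 0.783 m, r₂ = 1.55 m.
V = k[(2.99×10⁻⁹)/(0.783) + (-2.96×10⁻⁹)/(1.55)] = 17.1 V.

17.1 V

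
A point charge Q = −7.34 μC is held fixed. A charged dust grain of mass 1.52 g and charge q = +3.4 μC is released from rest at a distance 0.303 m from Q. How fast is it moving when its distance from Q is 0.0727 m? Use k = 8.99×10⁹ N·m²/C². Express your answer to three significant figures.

55.6 m/s

Only the electrostatic force acts, so mechanical energy is conserved: ½mv² = U₁ − U₂ = kQq(1/r₁ − 1/r₂).
U₁ − U₂ = (8.99×10⁹ N·m²/C²)(-7.34×10⁻⁶ C)(3.40×10⁻⁶ C)(1/0.303 − 1/0.0727) = 2.35 J.
v = √(2·2.35/1.52×10⁻³) = 55.6 m/s.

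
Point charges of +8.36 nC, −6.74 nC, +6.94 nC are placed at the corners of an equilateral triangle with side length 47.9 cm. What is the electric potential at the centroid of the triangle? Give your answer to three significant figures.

278 V

The total potential is the scalar sum of each charge's contribution, V = Σ kqᵢ/rᵢ.
The distance from each vertex to the centroid is a/√3 = 0.277 m.
V = k[(8.36×10⁻⁹)/(0.277) + (-6.74×10⁻⁹)/(0.277) + (6.94×10⁻⁹)/(0.277)] = 278 V.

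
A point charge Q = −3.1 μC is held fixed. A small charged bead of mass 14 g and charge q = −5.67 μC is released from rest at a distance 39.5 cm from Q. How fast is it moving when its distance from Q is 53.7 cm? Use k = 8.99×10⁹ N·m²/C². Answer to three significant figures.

3.89 m/s

Only the electrostatic force acts, so mechanical energy is conserved: ½mv² = U₁ − U₂ = kQq(1/r₁ − 1/r₂).
U₁ − U₂ = (8.99×10⁹ N·m²/C²)(-3.10×10⁻⁶ C)(-5.67×10⁻⁶ C)(1/0.395 − 1/0.537) = 0.106 J.
v = √(2·0.106/0.0140) = 3.89 m/s.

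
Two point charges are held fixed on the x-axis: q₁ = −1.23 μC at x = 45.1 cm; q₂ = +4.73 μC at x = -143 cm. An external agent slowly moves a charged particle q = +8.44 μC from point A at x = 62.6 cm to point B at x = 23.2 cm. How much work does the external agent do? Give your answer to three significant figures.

For quasistatic motion the external work equals the change in potential energy: W_ext = qΔV = q(V_B − V_A).
At A: distances to the source charges are 0.175 m, 2.06 m; V_A = Σ kqᵢ/rᵢ = -4.25×10⁴ V.
At B: distances to the source charges are 0.219 m, 1.66 m; V_B = Σ kqᵢ/rᵢ = -2.49×10⁴ V.
ΔV = V_B − V_A = 1.76×10⁴ V.
W_ext = qΔV = (8.44×10⁻⁶ C)(1.76×10⁴ V) = 0.149 J.

0.149 J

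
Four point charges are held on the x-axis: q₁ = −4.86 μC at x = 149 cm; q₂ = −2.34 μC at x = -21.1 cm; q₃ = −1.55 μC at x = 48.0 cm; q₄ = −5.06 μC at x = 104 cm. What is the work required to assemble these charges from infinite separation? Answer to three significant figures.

0.877 J

The assembly work is the sum of pairwise potential energies, U = Σ_{i<j} kqᵢqⱼ/rᵢⱼ.
Pair separations: r₁₂ = 1.70 m, r₁₃ = 1.01 m, r₁₄ = 0.450 m, r₂₃ = 0.691 m, r₂₄ = 1.25 m, r₃₄ = 0.560 m.
Summing all 6 pair terms gives U = 0.877 J.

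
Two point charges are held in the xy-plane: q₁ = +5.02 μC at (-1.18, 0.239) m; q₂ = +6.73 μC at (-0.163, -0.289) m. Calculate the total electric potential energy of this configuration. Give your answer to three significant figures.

0.265 J

The work to assemble the configuration equals its total potential energy, U = Σ kqᵢqⱼ/rᵢⱼ over all pairs.
Pair separations: r₁₂ = 1.15 m.
U = (0.265) = 0.265 J.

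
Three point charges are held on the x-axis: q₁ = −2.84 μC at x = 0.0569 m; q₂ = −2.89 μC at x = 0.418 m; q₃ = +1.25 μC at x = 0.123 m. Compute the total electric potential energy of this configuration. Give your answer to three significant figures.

-0.389 J

The work to assemble the configuration equals its total potential energy, U = Σ kqᵢqⱼ/rᵢⱼ over all pairs.
Pair separations: r₁₂ = 0.361 m, r₁₃ = 0.0661 m, r₂₃ = 0.295 m.
U = (0.204) + (-0.483) + (-0.110) = -0.389 J.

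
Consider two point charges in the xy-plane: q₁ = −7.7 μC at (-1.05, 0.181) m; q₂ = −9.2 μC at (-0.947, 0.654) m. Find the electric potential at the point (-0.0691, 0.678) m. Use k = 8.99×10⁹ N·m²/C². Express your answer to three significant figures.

Electric potential is a scalar, so the contributions from each charge add algebraically: V = Σ kqᵢ/rᵢ.
Distances from the field point to each charge: r₁ = 1.10 m, r₂ = 0.878 m.
V = k[(-7.70×10⁻⁶)/(1.10) + (-9.20×10⁻⁶)/(0.878)] = -1.57×10⁵ V.

-1.57×10⁵ V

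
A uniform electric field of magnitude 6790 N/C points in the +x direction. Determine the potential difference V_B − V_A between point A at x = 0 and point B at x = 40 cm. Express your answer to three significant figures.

In a uniform field, potential decreases in the direction of E: V_B − V_A = −E·Δx.
V_B − V_A = −(6790 V/m)(0.400 m) = -2720 V.

-2720 V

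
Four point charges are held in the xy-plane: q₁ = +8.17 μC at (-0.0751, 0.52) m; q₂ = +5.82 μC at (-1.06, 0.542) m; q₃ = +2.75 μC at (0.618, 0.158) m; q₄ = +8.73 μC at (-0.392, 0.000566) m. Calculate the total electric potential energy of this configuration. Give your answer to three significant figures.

The assembly work is the sum of pairwise potential energies, U = Σ_{i<j} kqᵢqⱼ/rᵢⱼ.
Pair separations: r₁₂ = 0.985 m, r₁₃ = 0.782 m, r₁₄ = 0.608 m, r₂₃ = 1.72 m, r₂₄ = 0.860 m, r₃₄ = 1.02 m.
Summing all 6 pair terms gives U = 2.57 J.

2.57 J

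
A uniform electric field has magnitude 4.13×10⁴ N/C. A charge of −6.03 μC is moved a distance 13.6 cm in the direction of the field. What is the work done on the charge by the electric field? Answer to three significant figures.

The potential change for a displacement 13.6 cm in the direction of the field is ΔV = −Ed = -5620 V.
W_field = −qΔV = -0.0339 J.

-0.0339 J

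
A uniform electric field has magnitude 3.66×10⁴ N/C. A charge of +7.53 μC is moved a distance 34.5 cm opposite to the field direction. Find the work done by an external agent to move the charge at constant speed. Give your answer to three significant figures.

0.0951 J

The potential change for a displacement 34.5 cm opposite to the field direction is ΔV = +Ed = 1.26×10⁴ V.
W_ext = qΔV = 0.0951 J.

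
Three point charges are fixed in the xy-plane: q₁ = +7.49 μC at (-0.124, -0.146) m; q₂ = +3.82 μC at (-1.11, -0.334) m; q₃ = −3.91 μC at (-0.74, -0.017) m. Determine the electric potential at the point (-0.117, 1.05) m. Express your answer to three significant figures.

4.80×10⁴ V

The total potential is the scalar sum of each charge's contribution, V = Σ kqᵢ/rᵢ.
Distances from the field point to each charge: r₁ = 1.20 m, r₂ = 1.70 m, r₃ = 1.24 m.
V = k[(7.49×10⁻⁶)/(1.20) + (3.82×10⁻⁶)/(1.70) + (-3.91×10⁻⁶)/(1.24)] = 4.80×10⁴ V.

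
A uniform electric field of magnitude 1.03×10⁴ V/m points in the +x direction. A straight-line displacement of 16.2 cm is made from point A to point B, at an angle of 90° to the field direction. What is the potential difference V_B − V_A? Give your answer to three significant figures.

0 V

Only the component of displacement along E changes the potential: ΔV = −E·d·cosθ.
ΔV = −(1.03×10⁴ V/m)(0.162 m)cos90° = 0 V.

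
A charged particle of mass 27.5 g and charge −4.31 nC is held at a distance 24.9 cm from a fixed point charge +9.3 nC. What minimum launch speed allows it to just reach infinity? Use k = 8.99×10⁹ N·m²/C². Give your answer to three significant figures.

0.0103 m/s

To just escape, total mechanical energy must reach zero at infinity: ½mv²_min + U = 0, so ½mv²_min = −U = |kQq|/r.
|U| = |kQq|/r = (8.99×10⁹ N·m²/C²)(9.30×10⁻⁹)(4.31×10⁻⁹)/(0.249) = 1.45×10⁻⁶ J.
v_min = √(2|U|/m) = √(2·1.45×10⁻⁶/0.0275) = 0.0103 m/s.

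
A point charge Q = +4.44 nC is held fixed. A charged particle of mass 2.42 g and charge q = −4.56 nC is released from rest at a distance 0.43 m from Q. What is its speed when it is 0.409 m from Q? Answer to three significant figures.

4.24×10⁻³ m/s

Only the electrostatic force acts, so mechanical energy is conserved: ½mv² = U₁ − U₂ = kQq(1/r₁ − 1/r₂).
U₁ − U₂ = (8.99×10⁹ N·m²/C²)(4.44×10⁻⁹ C)(-4.56×10⁻⁹ C)(1/0.430 − 1/0.409) = 2.17×10⁻⁸ J.
v = √(2·2.17×10⁻⁸/2.42×10⁻³) = 4.24×10⁻³ m/s.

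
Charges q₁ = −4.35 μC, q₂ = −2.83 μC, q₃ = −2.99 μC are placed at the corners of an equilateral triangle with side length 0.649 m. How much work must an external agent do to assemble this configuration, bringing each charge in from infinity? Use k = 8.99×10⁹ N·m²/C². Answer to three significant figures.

0.468 J

The work to assemble the configuration equals its total potential energy, U = Σ kqᵢqⱼ/rᵢⱼ over all pairs.
All three pair separations equal the side length, 0.649 m.
U = (0.171) + (0.180) + (0.117) = 0.468 J.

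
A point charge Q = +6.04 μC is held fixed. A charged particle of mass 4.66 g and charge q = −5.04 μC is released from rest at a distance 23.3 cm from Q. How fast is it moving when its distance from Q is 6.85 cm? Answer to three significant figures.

34.8 m/s

Only the electrostatic force acts, so mechanical energy is conserved: ½mv² = U₁ − U₂ = kQq(1/r₁ − 1/r₂).
U₁ − U₂ = (8.99×10⁹ N·m²/C²)(6.04×10⁻⁶ C)(-5.04×10⁻⁶ C)(1/0.233 − 1/0.0685) = 2.82 J.
v = √(2·2.82/4.66×10⁻³) = 34.8 m/s.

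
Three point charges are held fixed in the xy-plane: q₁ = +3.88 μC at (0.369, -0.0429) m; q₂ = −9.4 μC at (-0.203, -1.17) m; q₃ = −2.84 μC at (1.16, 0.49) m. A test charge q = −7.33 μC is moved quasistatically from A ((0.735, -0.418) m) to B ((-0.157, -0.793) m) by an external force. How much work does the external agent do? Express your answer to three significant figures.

1.24 J

For quasistatic motion the external work equals the change in potential energy: W_ext = qΔV = q(V_B − V_A).
At A: distances to the source charges are 0.524 m, 1.20 m, 1.00 m; V_A = Σ kqᵢ/rᵢ = -2.92×10⁴ V.
At B: distances to the source charges are 0.916 m, 0.380 m, 1.84 m; V_B = Σ kqᵢ/rᵢ = -1.98×10⁵ V.
ΔV = V_B − V_A = -1.69×10⁵ V.
W_ext = qΔV = (-7.33×10⁻⁶ C)(-1.69×10⁵ V) = 1.24 J.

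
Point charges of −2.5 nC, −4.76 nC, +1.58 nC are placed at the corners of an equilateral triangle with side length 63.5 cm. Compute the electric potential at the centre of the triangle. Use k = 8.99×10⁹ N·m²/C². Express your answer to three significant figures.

-139 V

The total potential is the scalar sum of each charge's contribution, V = Σ kqᵢ/rᵢ.
The distance from each vertex to the centroid is a/√3 = 0.367 m.
V = k[(-2.50×10⁻⁹)/(0.367) + (-4.76×10⁻⁹)/(0.367) + (1.58×10⁻⁹)/(0.367)] = -139 V.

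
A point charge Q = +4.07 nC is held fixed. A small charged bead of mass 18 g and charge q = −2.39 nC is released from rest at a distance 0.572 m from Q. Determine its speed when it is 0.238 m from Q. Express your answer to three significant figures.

Only the electrostatic force acts, so mechanical energy is conserved: ½mv² = U₁ − U₂ = kQq(1/r₁ − 1/r₂).
U₁ − U₂ = (8.99×10⁹ N·m²/C²)(4.07×10⁻⁹ C)(-2.39×10⁻⁹ C)(1/0.572 − 1/0.238) = 2.15×10⁻⁷ J.
v = √(2·2.15×10⁻⁷/0.0180) = 4.88×10⁻³ m/s.

4.88×10⁻³ m/s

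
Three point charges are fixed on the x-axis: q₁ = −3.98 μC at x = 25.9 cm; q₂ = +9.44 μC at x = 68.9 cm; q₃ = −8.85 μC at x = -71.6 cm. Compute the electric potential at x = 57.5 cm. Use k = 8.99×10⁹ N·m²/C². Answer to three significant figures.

Electric potential is a scalar, so the contributions from each charge add algebraically: V = Σ kqᵢ/rᵢ.
Distances from the field point to each charge: r₁ = 0.316 m, r₂ = 0.114 m, r₃ = 1.29 m.
V = k[(-3.98×10⁻⁶)/(0.316) + (9.44×10⁻⁶)/(0.114) + (-8.85×10⁻⁶)/(1.29)] = 5.70×10⁵ V.

5.70×10⁵ V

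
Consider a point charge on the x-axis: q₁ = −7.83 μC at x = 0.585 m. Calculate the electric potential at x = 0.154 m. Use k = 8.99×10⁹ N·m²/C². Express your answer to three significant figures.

The total potential is the scalar sum of each charge's contribution, V = Σ kqᵢ/rᵢ.
V = k[(-7.83×10⁻⁶)/(0.431)] = -1.63×10⁵ V.

-1.63×10⁵ V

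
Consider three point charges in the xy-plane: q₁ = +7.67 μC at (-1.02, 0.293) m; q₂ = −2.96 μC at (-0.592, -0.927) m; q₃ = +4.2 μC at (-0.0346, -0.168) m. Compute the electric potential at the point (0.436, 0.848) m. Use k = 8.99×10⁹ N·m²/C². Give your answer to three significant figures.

Electric potential is a scalar, so the contributions from each charge add algebraically: V = Σ kqᵢ/rᵢ.
Distances from the field point to each charge: r₁ = 1.56 m, r₂ = 2.05 m, r₃ = 1.12 m.
V = k[(7.67×10⁻⁶)/(1.56) + (-2.96×10⁻⁶)/(2.05) + (4.20×10⁻⁶)/(1.12)] = 6.50×10⁴ V.

6.50×10⁴ V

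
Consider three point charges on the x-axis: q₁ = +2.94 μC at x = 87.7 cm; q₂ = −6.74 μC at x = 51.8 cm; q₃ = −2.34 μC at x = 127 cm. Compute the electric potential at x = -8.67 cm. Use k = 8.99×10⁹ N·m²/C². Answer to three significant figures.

-8.83×10⁴ V

Electric potential is a scalar, so the contributions from each charge add algebraically: V = Σ kqᵢ/rᵢ.
Distances from the field point to each charge: r₁ = 0.964 m, r₂ = 0.605 m, r₃ = 1.36 m.
V = k[(2.94×10⁻⁶)/(0.964) + (-6.74×10⁻⁶)/(0.605) + (-2.34×10⁻⁶)/(1.36)] = -8.83×10⁴ V.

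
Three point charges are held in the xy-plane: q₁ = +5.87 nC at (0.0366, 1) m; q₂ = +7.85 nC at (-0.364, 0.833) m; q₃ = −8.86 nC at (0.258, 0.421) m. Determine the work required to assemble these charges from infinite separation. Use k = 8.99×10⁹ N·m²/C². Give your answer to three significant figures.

-6.38×10⁻⁷ J

The work to assemble the configuration equals its total potential energy, U = Σ kqᵢqⱼ/rᵢⱼ over all pairs.
Pair separations: r₁₂ = 0.434 m, r₁₃ = 0.620 m, r₂₃ = 0.746 m.
U = (9.54×10⁻⁷) + (-7.54×10⁻⁷) + (-8.38×10⁻⁷) = -6.38×10⁻⁷ J.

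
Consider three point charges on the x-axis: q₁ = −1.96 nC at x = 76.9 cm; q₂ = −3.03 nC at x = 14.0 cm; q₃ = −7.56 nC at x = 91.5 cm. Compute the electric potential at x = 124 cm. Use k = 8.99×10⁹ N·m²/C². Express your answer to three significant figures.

-271 V

Electric potential is a scalar, so the contributions from each charge add algebraically: V = Σ kqᵢ/rᵢ.
Distances from the field point to each charge: r₁ = 0.471 m, r₂ = 1.10 m, r₃ = 0.325 m.
V = k[(-1.96×10⁻⁹)/(0.471) + (-3.03×10⁻⁹)/(1.10) + (-7.56×10⁻⁹)/(0.325)] = -271 V.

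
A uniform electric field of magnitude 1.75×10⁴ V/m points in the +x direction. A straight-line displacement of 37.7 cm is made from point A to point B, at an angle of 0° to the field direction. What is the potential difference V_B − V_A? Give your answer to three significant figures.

-6600 V

Only the component of displacement along E changes the potential: ΔV = −E·d·cosθ.
ΔV = −(1.75×10⁴ V/m)(0.377 m)cos0° = -6600 V.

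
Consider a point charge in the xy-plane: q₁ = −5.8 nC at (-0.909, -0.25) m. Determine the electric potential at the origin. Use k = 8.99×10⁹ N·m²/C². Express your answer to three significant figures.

Electric potential is a scalar, so the contributions from each charge add algebraically: V = Σ kqᵢ/rᵢ.
Distances from the field point to each charge: r₁ = 0.943 m.
V = k[(-5.80×10⁻⁹)/(0.943)] = -55.3 V.

-55.3 V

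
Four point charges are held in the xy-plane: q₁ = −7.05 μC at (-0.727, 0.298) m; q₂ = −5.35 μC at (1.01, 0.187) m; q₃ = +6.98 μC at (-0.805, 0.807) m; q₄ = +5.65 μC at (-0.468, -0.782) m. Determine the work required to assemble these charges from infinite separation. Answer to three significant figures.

The work to assemble the configuration equals its total potential energy, U = Σ kqᵢqⱼ/rᵢⱼ over all pairs.
Pair separations: r₁₂ = 1.74 m, r₁₃ = 0.515 m, r₁₄ = 1.11 m, r₂₃ = 1.92 m, r₂₄ = 1.77 m, r₃₄ = 1.62 m.
Summing all 6 pair terms gives U = -1.10 J.

-1.10 J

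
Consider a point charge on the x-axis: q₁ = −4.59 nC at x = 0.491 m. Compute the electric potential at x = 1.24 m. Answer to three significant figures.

The total potential is the scalar sum of each charge's contribution, V = Σ kqᵢ/rᵢ.
V = k[(-4.59×10⁻⁹)/(0.749)] = -55.1 V.

-55.1 V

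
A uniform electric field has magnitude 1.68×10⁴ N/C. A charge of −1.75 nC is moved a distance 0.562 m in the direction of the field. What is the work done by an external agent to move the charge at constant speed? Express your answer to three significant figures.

1.65×10⁻⁵ J

The potential change for a displacement 0.562 m in the direction of the field is ΔV = −Ed = -9440 V.
W_ext = qΔV = 1.65×10⁻⁵ J.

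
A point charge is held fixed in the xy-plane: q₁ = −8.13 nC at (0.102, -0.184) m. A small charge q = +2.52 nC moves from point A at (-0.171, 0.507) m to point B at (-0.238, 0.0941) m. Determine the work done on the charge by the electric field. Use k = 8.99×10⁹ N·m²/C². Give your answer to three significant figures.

The work done by the electric force is W_field = −ΔU = −q(V_B − V_A) = q(V_A − V_B).
At A: distance to the source charge is 0.743 m; V_A = kq₁/r = -98.4 V.
At B: distance to the source charge is 0.439 m; V_B = kq₁/r = -166 V.
ΔV = V_B − V_A = -68.0 V.
W_field = −qΔV = −(2.52×10⁻⁹ C)(-68.0 V) = 1.71×10⁻⁷ J.

1.71×10⁻⁷ J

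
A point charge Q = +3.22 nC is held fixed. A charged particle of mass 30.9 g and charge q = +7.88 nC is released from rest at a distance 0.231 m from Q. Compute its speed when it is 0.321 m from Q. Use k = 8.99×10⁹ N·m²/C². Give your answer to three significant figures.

4.23×10⁻³ m/s

Only the electrostatic force acts, so mechanical energy is conserved: ½mv² = U₁ − U₂ = kQq(1/r₁ − 1/r₂).
U₁ − U₂ = (8.99×10⁹ N·m²/C²)(3.22×10⁻⁹ C)(7.88×10⁻⁹ C)(1/0.231 − 1/0.321) = 2.77×10⁻⁷ J.
v = √(2·2.77×10⁻⁷/0.0309) = 4.23×10⁻³ m/s.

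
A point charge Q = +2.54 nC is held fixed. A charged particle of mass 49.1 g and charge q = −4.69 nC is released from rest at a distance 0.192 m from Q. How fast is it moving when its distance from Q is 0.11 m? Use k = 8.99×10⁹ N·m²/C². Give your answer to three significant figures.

Only the electrostatic force acts, so mechanical energy is conserved: ½mv² = U₁ − U₂ = kQq(1/r₁ − 1/r₂).
U₁ − U₂ = (8.99×10⁹ N·m²/C²)(2.54×10⁻⁹ C)(-4.69×10⁻⁹ C)(1/0.192 − 1/0.110) = 4.16×10⁻⁷ J.
v = √(2·4.16×10⁻⁷/0.0491) = 4.12×10⁻³ m/s.

4.12×10⁻³ m/s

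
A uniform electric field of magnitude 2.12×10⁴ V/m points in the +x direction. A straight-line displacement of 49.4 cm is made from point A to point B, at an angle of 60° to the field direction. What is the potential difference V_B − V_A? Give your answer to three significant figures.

-5240 V

Only the component of displacement along E changes the potential: ΔV = −E·d·cosθ.
ΔV = −(2.12×10⁴ V/m)(0.494 m)cos60° = -5240 V.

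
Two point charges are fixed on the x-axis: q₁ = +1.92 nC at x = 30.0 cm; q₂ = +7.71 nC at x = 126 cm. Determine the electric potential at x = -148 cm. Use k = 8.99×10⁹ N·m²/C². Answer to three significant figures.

35.0 V

Electric potential is a scalar, so the contributions from each charge add algebraically: V = Σ kqᵢ/rᵢ.
Distances from the field point to each charge: r₁ = 1.78 m, r₂ = 2.74 m.
V = k[(1.92×10⁻⁹)/(1.78) + (7.71×10⁻⁹)/(2.74)] = 35.0 V.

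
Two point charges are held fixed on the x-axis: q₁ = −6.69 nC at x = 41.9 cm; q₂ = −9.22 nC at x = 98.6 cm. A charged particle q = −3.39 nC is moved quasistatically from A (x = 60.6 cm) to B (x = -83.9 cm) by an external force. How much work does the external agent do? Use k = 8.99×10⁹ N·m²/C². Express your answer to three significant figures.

For quasistatic motion the external work equals the change in potential energy: W_ext = qΔV = q(V_B − V_A).
At A: distances to the source charges are 0.187 m, 0.380 m; V_A = Σ kqᵢ/rᵢ = -540 V.
At B: distances to the source charges are 1.26 m, 1.83 m; V_B = Σ kqᵢ/rᵢ = -93.2 V.
ΔV = V_B − V_A = 447 V.
W_ext = qΔV = (-3.39×10⁻⁹ C)(447 V) = -1.51×10⁻⁶ J.

-1.51×10⁻⁶ J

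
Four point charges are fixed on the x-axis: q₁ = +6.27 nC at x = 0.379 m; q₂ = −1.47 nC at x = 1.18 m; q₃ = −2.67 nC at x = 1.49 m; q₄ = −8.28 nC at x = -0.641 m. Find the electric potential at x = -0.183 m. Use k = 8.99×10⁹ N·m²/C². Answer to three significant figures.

-86.3 V

Electric potential is a scalar, so the contributions from each charge add algebraically: V = Σ kqᵢ/rᵢ.
Distances from the field point to each charge: r₁ = 0.562 m, r₂ = 1.36 m, r₃ = 1.67 m, r₄ = 0.458 m.
V = k[(6.27×10⁻⁹)/(0.562) + (-1.47×10⁻⁹)/(1.36) + (-2.67×10⁻⁹)/(1.67) + (-8.28×10⁻⁹)/(0.458)] = -86.3 V.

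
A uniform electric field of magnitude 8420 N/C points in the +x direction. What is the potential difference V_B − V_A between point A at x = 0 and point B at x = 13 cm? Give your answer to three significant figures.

-1090 V

In a uniform field, potential decreases in the direction of E: V_B − V_A = −E·Δx.
V_B − V_A = −(8420 V/m)(0.130 m) = -1090 V.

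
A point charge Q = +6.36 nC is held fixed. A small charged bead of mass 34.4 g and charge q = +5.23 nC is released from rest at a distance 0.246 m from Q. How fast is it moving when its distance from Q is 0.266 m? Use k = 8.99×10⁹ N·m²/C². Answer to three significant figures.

2.31×10⁻³ m/s

Only the electrostatic force acts, so mechanical energy is conserved: ½mv² = U₁ − U₂ = kQq(1/r₁ − 1/r₂).
U₁ − U₂ = (8.99×10⁹ N·m²/C²)(6.36×10⁻⁹ C)(5.23×10⁻⁹ C)(1/0.246 − 1/0.266) = 9.14×10⁻⁸ J.
v = √(2·9.14×10⁻⁸/0.0344) = 2.31×10⁻³ m/s.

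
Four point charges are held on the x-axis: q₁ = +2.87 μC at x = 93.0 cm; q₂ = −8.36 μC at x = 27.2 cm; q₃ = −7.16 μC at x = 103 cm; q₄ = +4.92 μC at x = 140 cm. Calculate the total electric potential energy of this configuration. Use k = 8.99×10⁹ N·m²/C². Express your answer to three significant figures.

The assembly work is the sum of pairwise potential energies, U = Σ_{i<j} kqᵢqⱼ/rᵢⱼ.
Pair separations: r₁₂ = 0.658 m, r₁₃ = 0.100 m, r₁₄ = 0.470 m, r₂₃ = 0.758 m, r₂₄ = 1.13 m, r₃₄ = 0.370 m.
Summing all 6 pair terms gives U = -2.38 J.

-2.38 J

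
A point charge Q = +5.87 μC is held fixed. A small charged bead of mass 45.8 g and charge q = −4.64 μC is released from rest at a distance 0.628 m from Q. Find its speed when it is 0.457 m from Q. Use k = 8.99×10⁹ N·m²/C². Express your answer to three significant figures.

2.52 m/s

Only the electrostatic force acts, so mechanical energy is conserved: ½mv² = U₁ − U₂ = kQq(1/r₁ − 1/r₂).
U₁ − U₂ = (8.99×10⁹ N·m²/C²)(5.87×10⁻⁶ C)(-4.64×10⁻⁶ C)(1/0.628 − 1/0.457) = 0.146 J.
v = √(2·0.146/0.0458) = 2.52 m/s.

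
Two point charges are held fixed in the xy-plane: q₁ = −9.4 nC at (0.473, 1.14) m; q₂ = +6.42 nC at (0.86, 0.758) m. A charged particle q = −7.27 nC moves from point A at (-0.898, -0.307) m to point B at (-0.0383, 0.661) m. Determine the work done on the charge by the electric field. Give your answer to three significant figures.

-3.08×10⁻⁷ J

The work done by the electric force is W_field = −ΔU = −q(V_B − V_A) = q(V_A − V_B).
At A: distances to the source charges are 1.99 m, 2.06 m; V_A = Σ kqᵢ/rᵢ = -14.3 V.
At B: distances to the source charges are 0.701 m, 0.904 m; V_B = Σ kqᵢ/rᵢ = -56.7 V.
ΔV = V_B − V_A = -42.4 V.
W_field = −qΔV = −(-7.27×10⁻⁹ C)(-42.4 V) = -3.08×10⁻⁷ J.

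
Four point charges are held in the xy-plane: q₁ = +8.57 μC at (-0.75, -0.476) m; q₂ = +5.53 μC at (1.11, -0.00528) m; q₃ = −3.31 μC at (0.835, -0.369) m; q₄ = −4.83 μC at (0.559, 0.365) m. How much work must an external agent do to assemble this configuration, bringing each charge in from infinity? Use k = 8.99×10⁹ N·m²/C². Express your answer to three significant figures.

-0.717 J

The assembly work is the sum of pairwise potential energies, U = Σ_{i<j} kqᵢqⱼ/rᵢⱼ.
Pair separations: r₁₂ = 1.92 m, r₁₃ = 1.59 m, r₁₄ = 1.56 m, r₂₃ = 0.456 m, r₂₄ = 0.664 m, r₃₄ = 0.784 m.
Summing all 6 pair terms gives U = -0.717 J.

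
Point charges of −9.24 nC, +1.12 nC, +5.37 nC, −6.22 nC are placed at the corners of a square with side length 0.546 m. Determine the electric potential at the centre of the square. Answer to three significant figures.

-209 V

Electric potential is a scalar, so the contributions from each charge add algebraically: V = Σ kqᵢ/rᵢ.
The distance from each corner to the centre is a√2/2 = 0.386 m.
V = k[(-9.24×10⁻⁹)/(0.386) + (1.12×10⁻⁹)/(0.386) + (5.37×10⁻⁹)/(0.386) + (-6.22×10⁻⁹)/(0.386)] = -209 V.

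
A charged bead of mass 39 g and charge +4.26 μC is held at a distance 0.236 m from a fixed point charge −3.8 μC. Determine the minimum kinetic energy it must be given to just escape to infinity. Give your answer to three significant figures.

0.617 J

To just escape, total mechanical energy must reach zero at infinity: ½mv²_min + U = 0, so ½mv²_min = −U = |kQq|/r.
|U| = |kQq|/r = (8.99×10⁹ N·m²/C²)(3.80×10⁻⁶)(4.26×10⁻⁶)/(0.236) = 0.617 J.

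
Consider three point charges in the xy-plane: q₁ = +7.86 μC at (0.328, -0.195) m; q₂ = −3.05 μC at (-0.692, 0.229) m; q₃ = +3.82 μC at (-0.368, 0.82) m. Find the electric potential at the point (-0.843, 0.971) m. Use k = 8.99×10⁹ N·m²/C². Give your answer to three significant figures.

7.54×10⁴ V

The total potential is the scalar sum of each charge's contribution, V = Σ kqᵢ/rᵢ.
Distances from the field point to each charge: r₁ = 1.65 m, r₂ = 0.757 m, r₃ = 0.498 m.
V = k[(7.86×10⁻⁶)/(1.65) + (-3.05×10⁻⁶)/(0.757) + (3.82×10⁻⁶)/(0.498)] = 7.54×10⁴ V.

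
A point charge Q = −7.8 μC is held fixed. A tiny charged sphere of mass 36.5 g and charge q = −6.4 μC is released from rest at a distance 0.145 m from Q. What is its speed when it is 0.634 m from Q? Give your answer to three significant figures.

Only the electrostatic force acts, so mechanical energy is conserved: ½mv² = U₁ − U₂ = kQq(1/r₁ − 1/r₂).
U₁ − U₂ = (8.99×10⁹ N·m²/C²)(-7.80×10⁻⁶ C)(-6.40×10⁻⁶ C)(1/0.145 − 1/0.634) = 2.39 J.
v = √(2·2.39/0.0365) = 11.4 m/s.

11.4 m/s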